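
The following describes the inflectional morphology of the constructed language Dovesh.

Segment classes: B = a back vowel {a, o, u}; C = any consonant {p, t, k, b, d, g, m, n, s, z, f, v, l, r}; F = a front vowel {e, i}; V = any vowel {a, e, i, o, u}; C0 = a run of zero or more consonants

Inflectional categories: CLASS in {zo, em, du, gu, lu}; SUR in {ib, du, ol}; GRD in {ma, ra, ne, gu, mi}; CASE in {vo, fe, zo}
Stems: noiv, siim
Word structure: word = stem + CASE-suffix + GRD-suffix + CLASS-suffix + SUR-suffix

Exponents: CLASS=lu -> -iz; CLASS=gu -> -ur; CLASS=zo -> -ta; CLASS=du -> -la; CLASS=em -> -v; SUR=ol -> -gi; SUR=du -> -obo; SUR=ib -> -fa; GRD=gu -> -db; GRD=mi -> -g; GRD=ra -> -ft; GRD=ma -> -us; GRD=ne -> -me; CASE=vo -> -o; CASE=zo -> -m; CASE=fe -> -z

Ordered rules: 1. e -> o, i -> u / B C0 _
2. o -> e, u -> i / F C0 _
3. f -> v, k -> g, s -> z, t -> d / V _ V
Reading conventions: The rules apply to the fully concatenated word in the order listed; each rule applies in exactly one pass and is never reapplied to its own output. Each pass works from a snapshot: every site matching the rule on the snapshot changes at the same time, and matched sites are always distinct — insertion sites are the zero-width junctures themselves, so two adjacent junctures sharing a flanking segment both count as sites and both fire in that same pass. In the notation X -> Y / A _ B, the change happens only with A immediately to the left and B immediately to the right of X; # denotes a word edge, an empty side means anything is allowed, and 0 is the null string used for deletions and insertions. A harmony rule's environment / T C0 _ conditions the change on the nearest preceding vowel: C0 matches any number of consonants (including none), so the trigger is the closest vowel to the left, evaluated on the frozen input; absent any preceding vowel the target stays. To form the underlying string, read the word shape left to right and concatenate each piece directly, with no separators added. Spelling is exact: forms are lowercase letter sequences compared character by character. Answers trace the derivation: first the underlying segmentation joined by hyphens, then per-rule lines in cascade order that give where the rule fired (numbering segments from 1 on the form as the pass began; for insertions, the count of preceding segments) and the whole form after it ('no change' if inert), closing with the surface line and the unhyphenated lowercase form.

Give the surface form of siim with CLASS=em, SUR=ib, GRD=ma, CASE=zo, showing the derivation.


underlying: siim-m-us-v-fa
1. e -> o, i -> u / B C0 _: no change
2. o -> e, u -> i / F C0 _: fires at position(s) 6: siimmisvfa
3. f -> v, k -> g, s -> z, t -> d / V _ V: no change
surface: siimmisvfa


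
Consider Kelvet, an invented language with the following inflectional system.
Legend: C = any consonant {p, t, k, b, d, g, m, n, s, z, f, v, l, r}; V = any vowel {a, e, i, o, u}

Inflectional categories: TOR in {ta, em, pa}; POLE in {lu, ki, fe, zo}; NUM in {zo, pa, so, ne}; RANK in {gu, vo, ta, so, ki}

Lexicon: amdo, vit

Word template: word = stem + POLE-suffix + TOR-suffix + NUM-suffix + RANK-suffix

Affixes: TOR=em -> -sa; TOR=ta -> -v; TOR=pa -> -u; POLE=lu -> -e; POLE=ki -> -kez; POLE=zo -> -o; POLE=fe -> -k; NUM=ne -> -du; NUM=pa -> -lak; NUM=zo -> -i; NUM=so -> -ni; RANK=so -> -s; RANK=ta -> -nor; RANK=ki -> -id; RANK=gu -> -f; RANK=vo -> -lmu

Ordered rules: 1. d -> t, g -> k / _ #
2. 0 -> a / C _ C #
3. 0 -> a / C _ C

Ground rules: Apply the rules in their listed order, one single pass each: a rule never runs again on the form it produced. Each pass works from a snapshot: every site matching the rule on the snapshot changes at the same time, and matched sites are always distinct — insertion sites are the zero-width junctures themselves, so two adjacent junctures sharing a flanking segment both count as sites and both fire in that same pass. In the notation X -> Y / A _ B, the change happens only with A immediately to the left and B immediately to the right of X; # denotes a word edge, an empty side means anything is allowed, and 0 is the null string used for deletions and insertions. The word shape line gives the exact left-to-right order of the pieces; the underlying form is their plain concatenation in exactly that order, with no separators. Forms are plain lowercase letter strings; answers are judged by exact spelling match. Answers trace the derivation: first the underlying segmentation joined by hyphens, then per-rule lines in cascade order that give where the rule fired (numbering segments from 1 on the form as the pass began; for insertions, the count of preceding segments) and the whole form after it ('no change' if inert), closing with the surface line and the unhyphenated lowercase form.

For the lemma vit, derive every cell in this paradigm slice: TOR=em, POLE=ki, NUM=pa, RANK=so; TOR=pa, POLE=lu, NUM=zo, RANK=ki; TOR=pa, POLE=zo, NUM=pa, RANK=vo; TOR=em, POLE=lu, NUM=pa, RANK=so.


cell TOR=em, POLE=ki, NUM=pa, RANK=so:
underlying: vit-kez-sa-lak-s
1. d -> t, g -> k / _ #: no change
2. 0 -> a / C _ C #: inserts after position(s) 11: vitkezsalakas
3. 0 -> a / C _ C: inserts after position(s) 3, 6: vitakezasalakas
surface: vitakezasalakas

cell TOR=pa, POLE=lu, NUM=zo, RANK=ki:
underlying: vit-e-u-i-id
1. d -> t, g -> k / _ #: fires at position(s) 8: viteuiit
2. 0 -> a / C _ C #: no change
3. 0 -> a / C _ C: no change
surface: viteuiit

cell TOR=pa, POLE=zo, NUM=pa, RANK=vo:
underlying: vit-o-u-lak-lmu
1. d -> t, g -> k / _ #: no change
2. 0 -> a / C _ C #: no change
3. 0 -> a / C _ C: inserts after position(s) 8, 9: vitoulakalamu
surface: vitoulakalamu

cell TOR=em, POLE=lu, NUM=pa, RANK=so:
underlying: vit-e-sa-lak-s
1. d -> t, g -> k / _ #: no change
2. 0 -> a / C _ C #: inserts after position(s) 9: vitesalakas
3. 0 -> a / C _ C: no change
surface: vitesalakas


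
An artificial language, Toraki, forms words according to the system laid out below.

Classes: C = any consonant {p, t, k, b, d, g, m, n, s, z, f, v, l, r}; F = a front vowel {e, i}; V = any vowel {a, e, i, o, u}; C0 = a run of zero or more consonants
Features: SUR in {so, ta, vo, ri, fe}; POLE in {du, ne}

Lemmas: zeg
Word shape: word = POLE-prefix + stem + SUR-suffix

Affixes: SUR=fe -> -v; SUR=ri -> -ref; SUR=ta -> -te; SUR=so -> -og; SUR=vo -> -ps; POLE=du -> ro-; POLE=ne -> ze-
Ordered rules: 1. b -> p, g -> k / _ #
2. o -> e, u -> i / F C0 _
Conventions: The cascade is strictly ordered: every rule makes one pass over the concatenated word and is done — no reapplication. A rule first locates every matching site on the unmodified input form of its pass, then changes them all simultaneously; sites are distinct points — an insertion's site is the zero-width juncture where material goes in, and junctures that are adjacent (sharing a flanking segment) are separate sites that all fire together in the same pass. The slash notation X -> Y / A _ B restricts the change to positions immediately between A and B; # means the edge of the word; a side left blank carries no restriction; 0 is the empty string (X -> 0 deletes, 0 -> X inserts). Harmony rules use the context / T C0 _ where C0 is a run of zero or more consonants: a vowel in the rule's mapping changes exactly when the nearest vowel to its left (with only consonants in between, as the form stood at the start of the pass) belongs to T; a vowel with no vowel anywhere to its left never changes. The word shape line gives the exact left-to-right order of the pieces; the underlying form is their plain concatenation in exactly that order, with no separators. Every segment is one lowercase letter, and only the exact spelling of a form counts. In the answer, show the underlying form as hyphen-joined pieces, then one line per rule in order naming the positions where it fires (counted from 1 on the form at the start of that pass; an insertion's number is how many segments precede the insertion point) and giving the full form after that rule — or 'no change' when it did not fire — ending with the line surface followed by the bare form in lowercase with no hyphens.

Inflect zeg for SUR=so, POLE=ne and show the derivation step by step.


underlying: ze-zeg-og
1. b -> p, g -> k / _ #: fires at position(s) 7: zezegok
2. o -> e, u -> i / F C0 _: fires at position(s) 6: zezegek
surface: zezegek


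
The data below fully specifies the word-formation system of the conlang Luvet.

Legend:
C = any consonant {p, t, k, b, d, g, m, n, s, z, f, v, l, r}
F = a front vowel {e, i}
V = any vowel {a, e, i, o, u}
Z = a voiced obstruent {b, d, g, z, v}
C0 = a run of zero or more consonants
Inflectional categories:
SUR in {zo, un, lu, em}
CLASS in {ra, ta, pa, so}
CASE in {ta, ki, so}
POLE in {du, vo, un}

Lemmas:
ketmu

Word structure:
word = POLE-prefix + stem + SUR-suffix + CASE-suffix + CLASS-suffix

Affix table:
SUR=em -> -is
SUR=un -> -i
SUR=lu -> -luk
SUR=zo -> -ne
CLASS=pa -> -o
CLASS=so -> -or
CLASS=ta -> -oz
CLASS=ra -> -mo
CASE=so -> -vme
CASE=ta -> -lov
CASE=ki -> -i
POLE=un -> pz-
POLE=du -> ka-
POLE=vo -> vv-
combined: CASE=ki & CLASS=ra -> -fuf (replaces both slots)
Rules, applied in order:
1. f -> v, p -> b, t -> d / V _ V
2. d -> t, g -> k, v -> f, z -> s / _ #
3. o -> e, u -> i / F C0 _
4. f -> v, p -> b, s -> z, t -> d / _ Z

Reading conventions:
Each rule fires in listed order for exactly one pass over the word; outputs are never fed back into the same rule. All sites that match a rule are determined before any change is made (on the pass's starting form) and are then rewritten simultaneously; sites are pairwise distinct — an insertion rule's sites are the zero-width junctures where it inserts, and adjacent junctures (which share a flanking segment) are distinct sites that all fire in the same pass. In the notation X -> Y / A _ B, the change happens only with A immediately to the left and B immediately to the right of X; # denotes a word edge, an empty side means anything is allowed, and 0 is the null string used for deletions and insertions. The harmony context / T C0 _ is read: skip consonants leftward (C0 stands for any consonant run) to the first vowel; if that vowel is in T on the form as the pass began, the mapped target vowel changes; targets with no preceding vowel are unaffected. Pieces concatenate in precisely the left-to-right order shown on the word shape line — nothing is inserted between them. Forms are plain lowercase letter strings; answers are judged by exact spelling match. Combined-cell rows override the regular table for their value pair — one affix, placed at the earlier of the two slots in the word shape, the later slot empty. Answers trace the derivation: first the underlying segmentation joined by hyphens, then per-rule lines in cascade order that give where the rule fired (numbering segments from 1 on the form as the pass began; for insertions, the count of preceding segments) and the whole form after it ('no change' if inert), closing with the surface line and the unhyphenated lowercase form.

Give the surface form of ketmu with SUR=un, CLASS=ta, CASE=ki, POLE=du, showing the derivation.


underlying: ka-ketmu-i-i-oz
1. f -> v, p -> b, t -> d / V _ V: no change
2. d -> t, g -> k, v -> f, z -> s / _ #: fires at position(s) 11: kaketmuiios
3. o -> e, u -> i / F C0 _: fires at position(s) 7, 10: kaketmiiies
4. f -> v, p -> b, s -> z, t -> d / _ Z: no change
surface: kaketmiiies


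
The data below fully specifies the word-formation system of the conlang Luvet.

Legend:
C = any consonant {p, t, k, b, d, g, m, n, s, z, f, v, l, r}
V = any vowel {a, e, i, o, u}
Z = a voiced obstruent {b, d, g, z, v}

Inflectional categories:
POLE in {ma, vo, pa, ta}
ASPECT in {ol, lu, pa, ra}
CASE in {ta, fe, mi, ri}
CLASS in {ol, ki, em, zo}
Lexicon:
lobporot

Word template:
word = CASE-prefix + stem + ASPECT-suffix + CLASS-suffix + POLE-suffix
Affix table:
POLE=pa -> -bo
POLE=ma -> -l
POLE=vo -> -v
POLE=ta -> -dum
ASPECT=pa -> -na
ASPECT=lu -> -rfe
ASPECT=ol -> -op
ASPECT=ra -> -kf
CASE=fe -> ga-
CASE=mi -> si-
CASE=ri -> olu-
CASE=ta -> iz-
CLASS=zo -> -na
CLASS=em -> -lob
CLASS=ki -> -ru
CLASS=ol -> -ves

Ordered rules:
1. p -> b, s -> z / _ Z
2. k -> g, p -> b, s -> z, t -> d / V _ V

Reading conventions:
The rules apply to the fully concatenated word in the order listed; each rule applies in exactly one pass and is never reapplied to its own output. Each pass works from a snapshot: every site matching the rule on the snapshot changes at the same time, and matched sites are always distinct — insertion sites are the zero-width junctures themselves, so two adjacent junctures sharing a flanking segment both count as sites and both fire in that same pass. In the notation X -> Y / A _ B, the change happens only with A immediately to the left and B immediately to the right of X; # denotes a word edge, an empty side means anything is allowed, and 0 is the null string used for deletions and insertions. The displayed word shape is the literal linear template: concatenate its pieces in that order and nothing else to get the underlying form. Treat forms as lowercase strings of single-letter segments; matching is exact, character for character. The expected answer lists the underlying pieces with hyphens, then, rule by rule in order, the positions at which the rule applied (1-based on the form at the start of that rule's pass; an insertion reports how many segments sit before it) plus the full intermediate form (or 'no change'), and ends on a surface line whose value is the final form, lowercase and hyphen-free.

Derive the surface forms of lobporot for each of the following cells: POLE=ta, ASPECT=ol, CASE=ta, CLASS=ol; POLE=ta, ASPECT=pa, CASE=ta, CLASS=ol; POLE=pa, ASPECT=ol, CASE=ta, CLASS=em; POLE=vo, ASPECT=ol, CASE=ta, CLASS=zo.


cell POLE=ta, ASPECT=ol, CASE=ta, CLASS=ol:
underlying: iz-lobporot-op-ves-dum
1. p -> b, s -> z / _ Z: fires at position(s) 12, 15: izlobporotobvezdum
2. k -> g, p -> b, s -> z, t -> d / V _ V: fires at position(s) 10: izlobporodobvezdum
surface: izlobporodobvezdum

cell POLE=ta, ASPECT=pa, CASE=ta, CLASS=ol:
underlying: iz-lobporot-na-ves-dum
1. p -> b, s -> z / _ Z: fires at position(s) 15: izlobporotnavezdum
2. k -> g, p -> b, s -> z, t -> d / V _ V: no change
surface: izlobporotnavezdum

cell POLE=pa, ASPECT=ol, CASE=ta, CLASS=em:
underlying: iz-lobporot-op-lob-bo
1. p -> b, s -> z / _ Z: no change
2. k -> g, p -> b, s -> z, t -> d / V _ V: fires at position(s) 10: izlobporodoplobbo
surface: izlobporodoplobbo

cell POLE=vo, ASPECT=ol, CASE=ta, CLASS=zo:
underlying: iz-lobporot-op-na-v
1. p -> b, s -> z / _ Z: no change
2. k -> g, p -> b, s -> z, t -> d / V _ V: fires at position(s) 10: izlobporodopnav
surface: izlobporodopnav


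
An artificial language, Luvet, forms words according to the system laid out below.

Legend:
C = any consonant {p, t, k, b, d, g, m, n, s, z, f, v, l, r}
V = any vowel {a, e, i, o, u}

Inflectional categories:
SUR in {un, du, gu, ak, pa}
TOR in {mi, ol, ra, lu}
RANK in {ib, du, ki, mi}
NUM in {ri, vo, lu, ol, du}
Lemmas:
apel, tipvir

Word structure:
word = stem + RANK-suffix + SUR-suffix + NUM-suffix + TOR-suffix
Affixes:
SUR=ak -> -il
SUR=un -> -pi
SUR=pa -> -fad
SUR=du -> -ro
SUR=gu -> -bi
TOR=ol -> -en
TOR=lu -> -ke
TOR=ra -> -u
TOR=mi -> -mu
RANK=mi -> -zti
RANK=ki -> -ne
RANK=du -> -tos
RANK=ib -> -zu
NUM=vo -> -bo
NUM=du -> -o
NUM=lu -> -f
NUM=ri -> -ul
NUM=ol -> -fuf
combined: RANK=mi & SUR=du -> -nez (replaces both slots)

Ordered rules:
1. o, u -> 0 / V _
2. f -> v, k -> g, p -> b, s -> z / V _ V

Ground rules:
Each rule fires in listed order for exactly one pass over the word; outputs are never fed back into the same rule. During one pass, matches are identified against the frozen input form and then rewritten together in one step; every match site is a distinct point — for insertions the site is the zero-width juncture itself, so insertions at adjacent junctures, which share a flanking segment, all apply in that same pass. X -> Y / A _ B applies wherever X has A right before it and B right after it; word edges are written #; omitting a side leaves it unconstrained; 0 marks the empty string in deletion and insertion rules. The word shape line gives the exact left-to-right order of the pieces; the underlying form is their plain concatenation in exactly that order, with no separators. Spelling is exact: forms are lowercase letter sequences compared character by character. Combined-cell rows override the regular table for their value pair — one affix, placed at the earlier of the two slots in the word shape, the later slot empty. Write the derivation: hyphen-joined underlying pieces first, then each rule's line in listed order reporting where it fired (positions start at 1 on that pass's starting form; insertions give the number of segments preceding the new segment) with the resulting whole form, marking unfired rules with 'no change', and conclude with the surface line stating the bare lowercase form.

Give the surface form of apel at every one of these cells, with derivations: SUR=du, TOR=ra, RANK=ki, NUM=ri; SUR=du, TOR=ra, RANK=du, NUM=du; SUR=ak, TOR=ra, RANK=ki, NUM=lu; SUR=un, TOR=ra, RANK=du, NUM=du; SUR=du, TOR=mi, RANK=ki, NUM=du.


cell SUR=du, TOR=ra, RANK=ki, NUM=ri:
underlying: apel-ne-ro-ul-u
1. o, u -> 0 / V _: fires at position(s) 9: apelnerolu
2. f -> v, k -> g, p -> b, s -> z / V _ V: fires at position(s) 2: abelnerolu
surface: abelnerolu

cell SUR=du, TOR=ra, RANK=du, NUM=du:
underlying: apel-tos-ro-o-u
1. o, u -> 0 / V _: fires at position(s) 10, 11: apeltosro
2. f -> v, k -> g, p -> b, s -> z / V _ V: fires at position(s) 2: abeltosro
surface: abeltosro

cell SUR=ak, TOR=ra, RANK=ki, NUM=lu:
underlying: apel-ne-il-f-u
1. o, u -> 0 / V _: no change
2. f -> v, k -> g, p -> b, s -> z / V _ V: fires at position(s) 2: abelneilfu
surface: abelneilfu

cell SUR=un, TOR=ra, RANK=du, NUM=du:
underlying: apel-tos-pi-o-u
1. o, u -> 0 / V _: fires at position(s) 10, 11: apeltospi
2. f -> v, k -> g, p -> b, s -> z / V _ V: fires at position(s) 2: abeltospi
surface: abeltospi

cell SUR=du, TOR=mi, RANK=ki, NUM=du:
underlying: apel-ne-ro-o-mu
1. o, u -> 0 / V _: fires at position(s) 9: apelneromu
2. f -> v, k -> g, p -> b, s -> z / V _ V: fires at position(s) 2: abelneromu
surface: abelneromu


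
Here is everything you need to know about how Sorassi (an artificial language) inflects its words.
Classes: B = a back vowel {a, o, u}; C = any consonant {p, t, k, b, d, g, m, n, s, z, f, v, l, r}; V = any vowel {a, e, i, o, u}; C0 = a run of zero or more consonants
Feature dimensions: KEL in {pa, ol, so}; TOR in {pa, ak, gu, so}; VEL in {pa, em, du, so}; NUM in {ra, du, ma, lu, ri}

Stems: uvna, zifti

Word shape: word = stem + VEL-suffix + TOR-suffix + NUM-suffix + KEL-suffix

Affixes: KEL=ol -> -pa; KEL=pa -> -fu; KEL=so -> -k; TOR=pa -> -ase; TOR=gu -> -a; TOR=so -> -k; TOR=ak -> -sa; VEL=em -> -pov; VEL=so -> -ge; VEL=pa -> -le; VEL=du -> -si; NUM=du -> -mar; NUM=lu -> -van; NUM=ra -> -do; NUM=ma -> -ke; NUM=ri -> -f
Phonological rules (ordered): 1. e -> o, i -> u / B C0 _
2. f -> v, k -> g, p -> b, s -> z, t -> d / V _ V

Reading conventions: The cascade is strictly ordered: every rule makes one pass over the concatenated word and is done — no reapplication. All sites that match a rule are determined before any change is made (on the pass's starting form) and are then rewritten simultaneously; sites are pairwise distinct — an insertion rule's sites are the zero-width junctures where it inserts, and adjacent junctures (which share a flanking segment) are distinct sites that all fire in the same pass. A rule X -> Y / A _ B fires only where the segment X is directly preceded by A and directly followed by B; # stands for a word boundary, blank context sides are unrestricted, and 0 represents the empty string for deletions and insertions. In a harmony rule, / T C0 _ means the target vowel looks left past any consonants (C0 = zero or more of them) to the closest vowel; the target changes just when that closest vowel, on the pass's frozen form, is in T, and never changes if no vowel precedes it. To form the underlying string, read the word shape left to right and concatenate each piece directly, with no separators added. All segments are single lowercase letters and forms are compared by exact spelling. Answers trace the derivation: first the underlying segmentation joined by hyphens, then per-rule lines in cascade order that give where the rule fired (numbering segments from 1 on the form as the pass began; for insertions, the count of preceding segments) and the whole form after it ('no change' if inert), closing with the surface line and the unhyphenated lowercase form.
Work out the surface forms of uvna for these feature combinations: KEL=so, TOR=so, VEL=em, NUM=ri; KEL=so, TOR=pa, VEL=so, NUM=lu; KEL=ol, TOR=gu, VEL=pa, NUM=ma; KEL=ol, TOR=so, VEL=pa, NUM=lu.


cell KEL=so, TOR=so, VEL=em, NUM=ri:
underlying: uvna-pov-k-f-k
1. e -> o, i -> u / B C0 _: no change
2. f -> v, k -> g, p -> b, s -> z, t -> d / V _ V: fires at position(s) 5: uvnabovkfk
surface: uvnabovkfk

cell KEL=so, TOR=pa, VEL=so, NUM=lu:
underlying: uvna-ge-ase-van-k
1. e -> o, i -> u / B C0 _: fires at position(s) 6, 9: uvnagoasovank
2. f -> v, k -> g, p -> b, s -> z, t -> d / V _ V: fires at position(s) 8: uvnagoazovank
surface: uvnagoazovank

cell KEL=ol, TOR=gu, VEL=pa, NUM=ma:
underlying: uvna-le-a-ke-pa
1. e -> o, i -> u / B C0 _: fires at position(s) 6, 9: uvnaloakopa
2. f -> v, k -> g, p -> b, s -> z, t -> d / V _ V: fires at position(s) 8, 10: uvnaloagoba
surface: uvnaloagoba

cell KEL=ol, TOR=so, VEL=pa, NUM=lu:
underlying: uvna-le-k-van-pa
1. e -> o, i -> u / B C0 _: fires at position(s) 6: uvnalokvanpa
2. f -> v, k -> g, p -> b, s -> z, t -> d / V _ V: no change
surface: uvnalokvanpa


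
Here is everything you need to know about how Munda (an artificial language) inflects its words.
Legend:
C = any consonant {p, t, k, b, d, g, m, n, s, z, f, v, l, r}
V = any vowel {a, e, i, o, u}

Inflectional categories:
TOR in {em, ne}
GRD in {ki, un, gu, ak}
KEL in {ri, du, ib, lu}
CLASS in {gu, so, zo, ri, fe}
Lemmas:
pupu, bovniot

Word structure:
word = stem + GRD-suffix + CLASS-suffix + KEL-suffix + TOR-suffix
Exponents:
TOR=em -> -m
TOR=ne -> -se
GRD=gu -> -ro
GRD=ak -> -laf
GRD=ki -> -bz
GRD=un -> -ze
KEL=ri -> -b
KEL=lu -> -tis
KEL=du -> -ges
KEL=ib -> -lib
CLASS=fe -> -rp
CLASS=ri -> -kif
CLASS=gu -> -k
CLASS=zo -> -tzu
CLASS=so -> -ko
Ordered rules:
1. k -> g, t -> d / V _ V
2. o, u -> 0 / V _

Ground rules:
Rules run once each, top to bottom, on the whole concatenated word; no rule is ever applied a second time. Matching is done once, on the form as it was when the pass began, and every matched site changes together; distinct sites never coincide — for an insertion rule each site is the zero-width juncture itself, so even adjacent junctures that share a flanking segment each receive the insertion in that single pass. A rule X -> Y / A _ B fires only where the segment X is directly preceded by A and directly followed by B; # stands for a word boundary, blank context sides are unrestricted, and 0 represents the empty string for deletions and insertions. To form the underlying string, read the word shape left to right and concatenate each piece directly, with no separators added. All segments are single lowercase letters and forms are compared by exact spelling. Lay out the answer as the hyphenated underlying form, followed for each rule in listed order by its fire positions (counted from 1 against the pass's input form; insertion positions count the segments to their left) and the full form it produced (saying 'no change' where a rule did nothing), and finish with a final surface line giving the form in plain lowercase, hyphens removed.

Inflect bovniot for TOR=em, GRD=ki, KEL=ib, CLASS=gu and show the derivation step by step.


underlying: bovniot-bz-k-lib-m
1. k -> g, t -> d / V _ V: no change
2. o, u -> 0 / V _: fires at position(s) 6: bovnitbzklibm
surface: bovnitbzklibm


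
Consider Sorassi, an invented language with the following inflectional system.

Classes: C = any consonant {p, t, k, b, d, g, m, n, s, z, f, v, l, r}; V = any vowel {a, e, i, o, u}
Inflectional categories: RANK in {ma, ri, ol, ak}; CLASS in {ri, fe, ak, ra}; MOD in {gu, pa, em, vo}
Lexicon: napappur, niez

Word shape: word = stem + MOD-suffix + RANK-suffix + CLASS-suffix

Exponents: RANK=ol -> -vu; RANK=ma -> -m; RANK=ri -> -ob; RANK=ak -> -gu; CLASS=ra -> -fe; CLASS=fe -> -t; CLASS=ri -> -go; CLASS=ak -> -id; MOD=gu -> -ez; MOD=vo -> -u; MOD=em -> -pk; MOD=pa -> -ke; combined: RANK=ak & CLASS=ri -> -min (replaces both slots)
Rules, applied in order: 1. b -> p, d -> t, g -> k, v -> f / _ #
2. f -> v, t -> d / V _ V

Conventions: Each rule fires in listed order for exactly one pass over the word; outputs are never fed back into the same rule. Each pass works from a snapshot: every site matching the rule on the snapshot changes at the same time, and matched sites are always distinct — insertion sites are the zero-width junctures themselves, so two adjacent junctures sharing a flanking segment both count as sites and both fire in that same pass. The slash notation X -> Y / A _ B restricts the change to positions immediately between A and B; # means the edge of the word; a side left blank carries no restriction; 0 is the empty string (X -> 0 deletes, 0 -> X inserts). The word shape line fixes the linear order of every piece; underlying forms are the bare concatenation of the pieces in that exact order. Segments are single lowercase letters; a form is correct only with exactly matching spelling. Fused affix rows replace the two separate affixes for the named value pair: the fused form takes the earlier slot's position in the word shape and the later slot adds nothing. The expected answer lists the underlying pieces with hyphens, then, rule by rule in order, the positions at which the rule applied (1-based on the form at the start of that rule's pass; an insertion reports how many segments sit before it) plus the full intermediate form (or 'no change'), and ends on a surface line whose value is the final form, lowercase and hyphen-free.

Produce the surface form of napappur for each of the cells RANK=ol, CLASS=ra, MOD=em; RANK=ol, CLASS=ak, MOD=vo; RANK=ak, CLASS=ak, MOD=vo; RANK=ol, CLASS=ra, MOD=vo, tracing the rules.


cell RANK=ol, CLASS=ra, MOD=em:
underlying: napappur-pk-vu-fe
1. b -> p, d -> t, g -> k, v -> f / _ #: no change
2. f -> v, t -> d / V _ V: fires at position(s) 13: napappurpkvuve
surface: napappurpkvuve

cell RANK=ol, CLASS=ak, MOD=vo:
underlying: napappur-u-vu-id
1. b -> p, d -> t, g -> k, v -> f / _ #: fires at position(s) 13: napappuruvuit
2. f -> v, t -> d / V _ V: no change
surface: napappuruvuit

cell RANK=ak, CLASS=ak, MOD=vo:
underlying: napappur-u-gu-id
1. b -> p, d -> t, g -> k, v -> f / _ #: fires at position(s) 13: napappuruguit
2. f -> v, t -> d / V _ V: no change
surface: napappuruguit

cell RANK=ol, CLASS=ra, MOD=vo:
underlying: napappur-u-vu-fe
1. b -> p, d -> t, g -> k, v -> f / _ #: no change
2. f -> v, t -> d / V _ V: fires at position(s) 12: napappuruvuve
surface: napappuruvuve


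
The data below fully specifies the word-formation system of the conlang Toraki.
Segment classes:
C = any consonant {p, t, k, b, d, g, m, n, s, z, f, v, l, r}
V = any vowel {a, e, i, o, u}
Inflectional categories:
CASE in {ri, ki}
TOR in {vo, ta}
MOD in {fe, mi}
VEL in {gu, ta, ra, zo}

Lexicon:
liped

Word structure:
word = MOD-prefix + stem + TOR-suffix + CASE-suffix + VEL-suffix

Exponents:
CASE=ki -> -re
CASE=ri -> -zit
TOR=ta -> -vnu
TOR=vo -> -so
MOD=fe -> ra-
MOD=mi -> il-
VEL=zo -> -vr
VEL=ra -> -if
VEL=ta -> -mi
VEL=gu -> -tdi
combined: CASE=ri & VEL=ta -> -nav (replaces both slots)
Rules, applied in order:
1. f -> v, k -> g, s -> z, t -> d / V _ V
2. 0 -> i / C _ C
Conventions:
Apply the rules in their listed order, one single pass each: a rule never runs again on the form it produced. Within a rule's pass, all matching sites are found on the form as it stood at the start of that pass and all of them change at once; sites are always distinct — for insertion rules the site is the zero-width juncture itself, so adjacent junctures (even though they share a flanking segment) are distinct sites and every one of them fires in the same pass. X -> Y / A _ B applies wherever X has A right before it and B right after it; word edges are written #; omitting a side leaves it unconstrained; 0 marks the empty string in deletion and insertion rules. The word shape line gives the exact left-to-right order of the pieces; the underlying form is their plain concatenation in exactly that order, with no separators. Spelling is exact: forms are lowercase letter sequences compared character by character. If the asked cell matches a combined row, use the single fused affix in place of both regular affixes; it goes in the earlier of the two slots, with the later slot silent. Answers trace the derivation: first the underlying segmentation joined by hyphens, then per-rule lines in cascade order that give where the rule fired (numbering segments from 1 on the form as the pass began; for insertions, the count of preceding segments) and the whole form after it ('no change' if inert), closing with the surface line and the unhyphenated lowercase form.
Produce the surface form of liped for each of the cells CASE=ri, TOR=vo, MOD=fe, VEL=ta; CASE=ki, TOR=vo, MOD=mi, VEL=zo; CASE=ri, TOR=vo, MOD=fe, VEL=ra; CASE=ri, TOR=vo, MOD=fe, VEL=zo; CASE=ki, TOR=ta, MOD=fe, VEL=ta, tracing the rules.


cell CASE=ri, TOR=vo, MOD=fe, VEL=ta:
underlying: ra-liped-so-nav
1. f -> v, k -> g, s -> z, t -> d / V _ V: no change
2. 0 -> i / C _ C: inserts after position(s) 7: ralipedisonav
surface: ralipedisonav

cell CASE=ki, TOR=vo, MOD=mi, VEL=zo:
underlying: il-liped-so-re-vr
1. f -> v, k -> g, s -> z, t -> d / V _ V: no change
2. 0 -> i / C _ C: inserts after position(s) 2, 7, 12: ililipedisorevir
surface: ililipedisorevir

cell CASE=ri, TOR=vo, MOD=fe, VEL=ra:
underlying: ra-liped-so-zit-if
1. f -> v, k -> g, s -> z, t -> d / V _ V: fires at position(s) 12: ralipedsozidif
2. 0 -> i / C _ C: inserts after position(s) 7: ralipedisozidif
surface: ralipedisozidif

cell CASE=ri, TOR=vo, MOD=fe, VEL=zo:
underlying: ra-liped-so-zit-vr
1. f -> v, k -> g, s -> z, t -> d / V _ V: no change
2. 0 -> i / C _ C: inserts after position(s) 7, 12, 13: ralipedisozitivir
surface: ralipedisozitivir

cell CASE=ki, TOR=ta, MOD=fe, VEL=ta:
underlying: ra-liped-vnu-re-mi
1. f -> v, k -> g, s -> z, t -> d / V _ V: no change
2. 0 -> i / C _ C: inserts after position(s) 7, 8: ralipedivinuremi
surface: ralipedivinuremi


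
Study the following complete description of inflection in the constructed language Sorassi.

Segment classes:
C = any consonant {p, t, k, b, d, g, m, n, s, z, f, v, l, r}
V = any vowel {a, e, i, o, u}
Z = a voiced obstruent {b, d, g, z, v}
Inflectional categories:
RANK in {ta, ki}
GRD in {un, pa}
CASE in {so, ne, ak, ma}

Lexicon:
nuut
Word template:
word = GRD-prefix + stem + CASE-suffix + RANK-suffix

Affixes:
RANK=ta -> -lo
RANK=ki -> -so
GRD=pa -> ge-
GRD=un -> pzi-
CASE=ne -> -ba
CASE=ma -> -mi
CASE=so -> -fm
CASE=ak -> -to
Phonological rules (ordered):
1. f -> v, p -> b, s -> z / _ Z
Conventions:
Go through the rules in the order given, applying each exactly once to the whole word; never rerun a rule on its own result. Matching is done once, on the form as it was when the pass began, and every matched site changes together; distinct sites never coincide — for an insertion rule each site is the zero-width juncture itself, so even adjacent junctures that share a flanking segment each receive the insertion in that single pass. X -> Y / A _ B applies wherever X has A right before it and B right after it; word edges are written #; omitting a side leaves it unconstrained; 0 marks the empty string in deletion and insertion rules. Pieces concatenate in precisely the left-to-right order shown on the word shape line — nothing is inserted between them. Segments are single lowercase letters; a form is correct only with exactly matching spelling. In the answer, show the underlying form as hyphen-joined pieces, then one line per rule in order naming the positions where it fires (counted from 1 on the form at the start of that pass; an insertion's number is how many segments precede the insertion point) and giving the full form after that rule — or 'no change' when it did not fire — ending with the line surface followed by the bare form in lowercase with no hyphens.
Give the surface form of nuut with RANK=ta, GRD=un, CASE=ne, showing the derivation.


underlying: pzi-nuut-ba-lo
1. f -> v, p -> b, s -> z / _ Z: fires at position(s) 1: bzinuutbalo
surface: bzinuutbalo


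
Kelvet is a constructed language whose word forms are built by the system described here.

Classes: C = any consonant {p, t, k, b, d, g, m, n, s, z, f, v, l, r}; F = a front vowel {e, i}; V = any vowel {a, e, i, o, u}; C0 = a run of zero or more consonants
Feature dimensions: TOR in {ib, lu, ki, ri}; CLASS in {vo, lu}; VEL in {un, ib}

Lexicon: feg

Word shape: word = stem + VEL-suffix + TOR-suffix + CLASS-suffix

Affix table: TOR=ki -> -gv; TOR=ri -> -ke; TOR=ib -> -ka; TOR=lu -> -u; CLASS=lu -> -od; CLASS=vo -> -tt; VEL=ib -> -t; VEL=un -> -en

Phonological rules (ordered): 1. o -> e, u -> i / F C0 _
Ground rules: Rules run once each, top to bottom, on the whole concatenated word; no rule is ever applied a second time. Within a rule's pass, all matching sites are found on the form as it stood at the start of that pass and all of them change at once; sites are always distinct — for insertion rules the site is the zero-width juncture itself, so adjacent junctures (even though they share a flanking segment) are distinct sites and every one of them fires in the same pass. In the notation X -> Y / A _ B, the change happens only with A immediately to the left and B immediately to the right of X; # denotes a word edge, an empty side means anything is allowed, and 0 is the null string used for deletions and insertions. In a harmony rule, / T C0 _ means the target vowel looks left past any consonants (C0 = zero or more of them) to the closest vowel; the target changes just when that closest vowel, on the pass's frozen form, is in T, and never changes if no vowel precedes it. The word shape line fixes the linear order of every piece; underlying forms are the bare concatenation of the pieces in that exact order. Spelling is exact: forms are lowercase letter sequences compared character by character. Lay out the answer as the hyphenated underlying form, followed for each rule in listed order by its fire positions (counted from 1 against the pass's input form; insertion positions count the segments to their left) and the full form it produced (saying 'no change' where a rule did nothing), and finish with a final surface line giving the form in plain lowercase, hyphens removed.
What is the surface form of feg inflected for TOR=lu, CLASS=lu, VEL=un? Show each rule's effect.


underlying: feg-en-u-od
1. o -> e, u -> i / F C0 _: fires at position(s) 6: fegeniod
surface: fegeniod


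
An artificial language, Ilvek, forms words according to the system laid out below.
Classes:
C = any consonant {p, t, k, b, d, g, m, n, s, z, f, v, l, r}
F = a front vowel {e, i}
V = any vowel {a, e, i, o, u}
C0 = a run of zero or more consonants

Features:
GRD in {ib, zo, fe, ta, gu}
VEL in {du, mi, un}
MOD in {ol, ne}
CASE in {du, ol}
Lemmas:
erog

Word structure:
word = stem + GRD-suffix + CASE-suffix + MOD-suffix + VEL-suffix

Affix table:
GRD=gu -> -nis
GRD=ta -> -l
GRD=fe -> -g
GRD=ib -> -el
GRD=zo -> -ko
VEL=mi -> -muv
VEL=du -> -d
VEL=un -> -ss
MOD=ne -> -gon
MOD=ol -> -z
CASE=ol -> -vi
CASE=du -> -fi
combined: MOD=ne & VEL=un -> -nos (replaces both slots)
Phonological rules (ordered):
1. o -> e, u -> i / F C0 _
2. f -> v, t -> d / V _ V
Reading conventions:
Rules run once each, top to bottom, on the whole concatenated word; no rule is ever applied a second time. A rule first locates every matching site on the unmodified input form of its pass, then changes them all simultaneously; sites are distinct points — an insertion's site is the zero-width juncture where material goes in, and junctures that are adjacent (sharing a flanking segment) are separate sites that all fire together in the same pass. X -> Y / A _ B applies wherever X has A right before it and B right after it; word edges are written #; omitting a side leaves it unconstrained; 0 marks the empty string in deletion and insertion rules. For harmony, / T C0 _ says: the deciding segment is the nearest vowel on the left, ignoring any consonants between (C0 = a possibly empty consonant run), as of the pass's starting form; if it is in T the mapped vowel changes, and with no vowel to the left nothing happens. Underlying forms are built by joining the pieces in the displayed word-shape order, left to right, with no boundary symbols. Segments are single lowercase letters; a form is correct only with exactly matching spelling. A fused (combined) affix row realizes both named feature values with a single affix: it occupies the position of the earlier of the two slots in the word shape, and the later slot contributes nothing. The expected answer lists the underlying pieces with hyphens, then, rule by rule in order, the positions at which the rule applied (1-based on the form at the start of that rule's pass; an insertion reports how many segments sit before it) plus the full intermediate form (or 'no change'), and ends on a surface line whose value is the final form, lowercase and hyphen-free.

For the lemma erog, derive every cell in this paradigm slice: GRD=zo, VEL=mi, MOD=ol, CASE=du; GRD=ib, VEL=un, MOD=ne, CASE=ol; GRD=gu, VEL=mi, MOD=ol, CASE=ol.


cell GRD=zo, VEL=mi, MOD=ol, CASE=du:
underlying: erog-ko-fi-z-muv
1. o -> e, u -> i / F C0 _: fires at position(s) 3, 11: eregkofizmiv
2. f -> v, t -> d / V _ V: fires at position(s) 7: eregkovizmiv
surface: eregkovizmiv

cell GRD=ib, VEL=un, MOD=ne, CASE=ol:
underlying: erog-el-vi-nos
1. o -> e, u -> i / F C0 _: fires at position(s) 3, 10: eregelvines
2. f -> v, t -> d / V _ V: no change
surface: eregelvines

cell GRD=gu, VEL=mi, MOD=ol, CASE=ol:
underlying: erog-nis-vi-z-muv
1. o -> e, u -> i / F C0 _: fires at position(s) 3, 12: eregnisvizmiv
2. f -> v, t -> d / V _ V: no change
surface: eregnisvizmiv


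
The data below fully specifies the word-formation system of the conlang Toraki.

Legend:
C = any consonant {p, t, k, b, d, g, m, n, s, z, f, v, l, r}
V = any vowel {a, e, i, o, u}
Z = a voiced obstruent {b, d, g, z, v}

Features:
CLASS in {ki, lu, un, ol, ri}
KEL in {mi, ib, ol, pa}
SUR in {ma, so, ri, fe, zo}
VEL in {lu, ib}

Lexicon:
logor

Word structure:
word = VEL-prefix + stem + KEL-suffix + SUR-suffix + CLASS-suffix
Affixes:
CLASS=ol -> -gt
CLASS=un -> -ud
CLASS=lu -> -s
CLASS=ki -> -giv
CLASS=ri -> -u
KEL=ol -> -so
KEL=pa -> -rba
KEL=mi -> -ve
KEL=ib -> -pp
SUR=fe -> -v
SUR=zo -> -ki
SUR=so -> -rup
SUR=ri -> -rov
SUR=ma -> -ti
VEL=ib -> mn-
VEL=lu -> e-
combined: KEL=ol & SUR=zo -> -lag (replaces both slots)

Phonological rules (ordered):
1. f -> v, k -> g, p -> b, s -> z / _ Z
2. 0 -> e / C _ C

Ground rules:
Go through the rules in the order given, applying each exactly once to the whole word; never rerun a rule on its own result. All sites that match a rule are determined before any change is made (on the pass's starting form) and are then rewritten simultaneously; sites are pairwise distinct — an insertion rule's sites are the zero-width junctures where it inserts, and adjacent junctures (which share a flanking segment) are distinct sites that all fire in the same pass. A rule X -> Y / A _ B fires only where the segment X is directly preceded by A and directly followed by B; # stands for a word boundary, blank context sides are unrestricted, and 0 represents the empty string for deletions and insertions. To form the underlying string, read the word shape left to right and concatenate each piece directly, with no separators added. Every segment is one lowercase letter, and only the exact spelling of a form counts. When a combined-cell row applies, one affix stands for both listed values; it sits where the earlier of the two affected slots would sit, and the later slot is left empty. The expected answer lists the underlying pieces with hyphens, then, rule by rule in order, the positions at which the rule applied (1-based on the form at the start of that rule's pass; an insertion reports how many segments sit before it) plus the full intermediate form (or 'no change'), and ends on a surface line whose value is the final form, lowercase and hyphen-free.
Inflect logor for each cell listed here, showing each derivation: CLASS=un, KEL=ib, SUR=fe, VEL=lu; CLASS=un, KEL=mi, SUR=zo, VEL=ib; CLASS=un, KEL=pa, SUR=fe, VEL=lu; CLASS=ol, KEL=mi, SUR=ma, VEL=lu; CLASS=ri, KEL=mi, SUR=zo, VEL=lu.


cell CLASS=un, KEL=ib, SUR=fe, VEL=lu:
underlying: e-logor-pp-v-ud
1. f -> v, k -> g, p -> b, s -> z / _ Z: fires at position(s) 8: elogorpbvud
2. 0 -> e / C _ C: inserts after position(s) 6, 7, 8: elogorepebevud
surface: elogorepebevud

cell CLASS=un, KEL=mi, SUR=zo, VEL=ib:
underlying: mn-logor-ve-ki-ud
1. f -> v, k -> g, p -> b, s -> z / _ Z: no change
2. 0 -> e / C _ C: inserts after position(s) 1, 2, 7: menelogorevekiud
surface: menelogorevekiud

cell CLASS=un, KEL=pa, SUR=fe, VEL=lu:
underlying: e-logor-rba-v-ud
1. f -> v, k -> g, p -> b, s -> z / _ Z: no change
2. 0 -> e / C _ C: inserts after position(s) 6, 7: elogorerebavud
surface: elogorerebavud

cell CLASS=ol, KEL=mi, SUR=ma, VEL=lu:
underlying: e-logor-ve-ti-gt
1. f -> v, k -> g, p -> b, s -> z / _ Z: no change
2. 0 -> e / C _ C: inserts after position(s) 6, 11: elogorevetiget
surface: elogorevetiget

cell CLASS=ri, KEL=mi, SUR=zo, VEL=lu:
underlying: e-logor-ve-ki-u
1. f -> v, k -> g, p -> b, s -> z / _ Z: no change
2. 0 -> e / C _ C: inserts after position(s) 6: elogorevekiu
surface: elogorevekiu
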